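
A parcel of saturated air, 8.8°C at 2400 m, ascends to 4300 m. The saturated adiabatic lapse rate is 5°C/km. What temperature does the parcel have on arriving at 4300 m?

-0.7°C

From 2400 m to 4300 m (saturated adiabatic): cools by 5 × 1.9 = 9.5°C, giving -0.7°C.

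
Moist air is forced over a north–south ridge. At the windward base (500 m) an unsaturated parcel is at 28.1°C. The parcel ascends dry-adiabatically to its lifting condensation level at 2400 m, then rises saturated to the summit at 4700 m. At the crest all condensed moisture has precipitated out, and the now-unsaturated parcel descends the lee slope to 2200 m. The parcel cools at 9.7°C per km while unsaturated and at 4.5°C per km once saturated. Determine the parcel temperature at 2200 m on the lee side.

500 → 2400 m (dry, 9.7°C/km): ΔT = -9.7 × 1.9 = -18.43°C → T = 9.67°C
2400 → 4700 m (saturated, 4.5°C/km): ΔT = -4.5 × 2.3 = -10.35°C → T = -0.68°C
4700 → 2200 m (dry descent, 9.7°C/km): ΔT = +9.7 × 2.5 = +24.25°C → T = 23.57°C

23.57°C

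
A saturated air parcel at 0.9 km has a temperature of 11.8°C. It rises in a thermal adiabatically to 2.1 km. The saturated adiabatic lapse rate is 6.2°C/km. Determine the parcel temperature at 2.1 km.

4.36°C

From 900 m to 2100 m (saturated adiabatic): cools by 6.2 × 1.2 = 7.44°C, giving 4.36°C.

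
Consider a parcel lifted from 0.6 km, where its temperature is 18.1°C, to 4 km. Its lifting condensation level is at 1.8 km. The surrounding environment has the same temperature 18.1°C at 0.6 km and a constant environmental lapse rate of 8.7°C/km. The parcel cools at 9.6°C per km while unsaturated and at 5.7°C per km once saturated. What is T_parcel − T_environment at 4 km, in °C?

+5.52°C (parcel warmer than environment)

Parcel:
  600 → 1800 m (dry, 9.6°C/km): ΔT = -9.6 × 1.2 = -11.52°C → T = 6.58°C
  1800 → 4000 m (saturated, 5.7°C/km): ΔT = -5.7 × 2.2 = -12.54°C → T = -5.96°C
Environment:
  600 → 4000 m (environment, 8.7°C/km): ΔT = -8.7 × 3.4 = -29.58°C → T = -11.48°C
T_parcel − T_env = -5.96 − (-11.48) = +5.52°C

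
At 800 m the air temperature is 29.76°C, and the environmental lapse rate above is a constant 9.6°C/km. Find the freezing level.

3900 m

Height above start = (29.76 − 0) / 9.6 = 3.1 km
Altitude = 800 m + 3100 m = 3900 m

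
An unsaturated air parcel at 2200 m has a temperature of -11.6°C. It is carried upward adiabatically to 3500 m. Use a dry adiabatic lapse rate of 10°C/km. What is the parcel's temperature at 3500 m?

From 2200 m to 3500 m (dry adiabatic): cools by 10 × 1.3 = 13°C, giving -24.6°C.

-24.6°C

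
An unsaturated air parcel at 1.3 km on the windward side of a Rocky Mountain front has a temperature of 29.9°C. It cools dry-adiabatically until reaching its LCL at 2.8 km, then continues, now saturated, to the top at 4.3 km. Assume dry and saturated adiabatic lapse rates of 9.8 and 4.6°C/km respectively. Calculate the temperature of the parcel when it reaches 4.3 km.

8.3°C

1300–2800 m, dry: Δz = 1.5 km ⇒ ΔT = -14.7°C; T = 15.2°C
2800–4300 m, saturated: Δz = 1.5 km ⇒ ΔT = -6.9°C; T = 8.3°C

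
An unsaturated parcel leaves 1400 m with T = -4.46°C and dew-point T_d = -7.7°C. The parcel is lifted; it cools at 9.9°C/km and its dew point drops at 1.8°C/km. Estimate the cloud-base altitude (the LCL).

T and T_d converge at 9.9 − 1.8 = 8.1°C per km
Height above start = (-4.46 − (-7.7)) / 8.1 = 0.4 km
LCL altitude = 1400 m + 400 m = 1800 m

1800 m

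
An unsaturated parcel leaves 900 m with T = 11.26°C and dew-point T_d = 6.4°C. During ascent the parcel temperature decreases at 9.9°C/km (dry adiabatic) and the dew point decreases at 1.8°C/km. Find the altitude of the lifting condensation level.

T and T_d converge at 9.9 − 1.8 = 8.1°C per km
Height above start = (11.26 − 6.4) / 8.1 = 0.6 km
LCL altitude = 900 m + 600 m = 1500 m

1500 m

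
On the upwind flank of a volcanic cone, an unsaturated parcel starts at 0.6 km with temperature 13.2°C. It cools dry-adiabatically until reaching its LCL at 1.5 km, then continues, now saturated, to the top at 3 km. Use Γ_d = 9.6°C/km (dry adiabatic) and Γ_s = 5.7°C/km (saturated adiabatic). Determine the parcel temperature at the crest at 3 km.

-3.99°C

600–1500 m, dry: Δz = 0.9 km ⇒ ΔT = -8.64°C; T = 4.56°C
1500–3000 m, saturated: Δz = 1.5 km ⇒ ΔT = -8.55°C; T = -3.99°C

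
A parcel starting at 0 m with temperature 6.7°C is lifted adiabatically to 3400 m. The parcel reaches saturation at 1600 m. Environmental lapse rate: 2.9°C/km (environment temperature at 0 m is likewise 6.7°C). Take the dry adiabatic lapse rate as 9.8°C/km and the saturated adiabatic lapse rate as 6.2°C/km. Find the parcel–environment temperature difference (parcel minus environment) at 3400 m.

Parcel:
  Dry to 1600 m: -9.8 × 1.6 km = -15.68°C, so T = -8.98°C.
  Saturated to 3400 m: -6.2 × 1.8 km = -11.16°C, so T = -20.14°C.
Environment:
  Environment to 3400 m: -2.9 × 3.4 km = -9.86°C, so T = -3.16°C.
T_parcel − T_env = -20.14 − (-3.16) = -16.98°C

-16.98°C (parcel cooler than environment)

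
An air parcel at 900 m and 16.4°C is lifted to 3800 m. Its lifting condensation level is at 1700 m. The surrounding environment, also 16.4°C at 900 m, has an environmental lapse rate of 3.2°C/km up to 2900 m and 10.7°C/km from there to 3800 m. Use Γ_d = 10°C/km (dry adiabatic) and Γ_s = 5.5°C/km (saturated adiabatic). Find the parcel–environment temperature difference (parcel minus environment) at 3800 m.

Parcel:
  Dry to 1700 m: -10 × 0.8 km = -8°C, so T = 8.4°C.
  Saturated to 3800 m: -5.5 × 2.1 km = -11.55°C, so T = -3.15°C.
Environment:
  Environment, lower layer to 2900 m: -3.2 × 2 km = -6.4°C, so T = 10°C.
  Environment, upper layer to 3800 m: -10.7 × 0.9 km = -9.63°C, so T = 0.37°C.
T_parcel − T_env = -3.15 − 0.37 = -3.52°C

-3.52°C (parcel cooler than environment)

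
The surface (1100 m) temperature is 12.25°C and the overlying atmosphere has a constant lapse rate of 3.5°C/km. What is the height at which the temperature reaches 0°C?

Height above start = (12.25 − 0) / 3.5 = 3.5 km
Altitude = 1100 m + 3500 m = 4600 m

4600 m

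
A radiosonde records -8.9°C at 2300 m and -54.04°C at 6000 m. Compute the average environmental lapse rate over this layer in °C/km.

12.2°C/km

Γ = −ΔT/Δz = (-8.9 − (-54.04)) / (6000 − 2300) m
  = 45.14°C / 3.7 km = 12.2°C/km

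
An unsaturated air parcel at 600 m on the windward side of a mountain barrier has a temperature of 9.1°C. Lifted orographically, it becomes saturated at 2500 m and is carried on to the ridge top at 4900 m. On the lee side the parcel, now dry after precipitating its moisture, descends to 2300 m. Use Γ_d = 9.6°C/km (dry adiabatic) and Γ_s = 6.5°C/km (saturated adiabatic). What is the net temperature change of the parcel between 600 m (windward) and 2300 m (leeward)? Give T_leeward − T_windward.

-8.88°C

600–2500 m, dry: Δz = 1.9 km ⇒ ΔT = -18.24°C; T = -9.14°C
2500–4900 m, saturated: Δz = 2.4 km ⇒ ΔT = -15.6°C; T = -24.74°C
4900–2300 m, dry descent: Δz = 2.6 km ⇒ ΔT = +24.96°C; T = 0.22°C
Net change vs windward start: 0.22 − 9.1 = -8.88°C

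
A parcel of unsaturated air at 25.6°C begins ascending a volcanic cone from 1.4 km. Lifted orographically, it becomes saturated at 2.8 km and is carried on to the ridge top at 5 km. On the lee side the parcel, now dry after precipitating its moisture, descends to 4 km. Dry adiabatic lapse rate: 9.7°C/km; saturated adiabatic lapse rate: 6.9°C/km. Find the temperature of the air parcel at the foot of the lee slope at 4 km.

6.54°C

Dry to 2800 m: -9.7 × 1.4 km = -13.58°C, so T = 12.02°C.
Saturated to 5000 m: -6.9 × 2.2 km = -15.18°C, so T = -3.16°C.
Dry descent to 4000 m: +9.7 × 1 km = +9.7°C, so T = 6.54°C.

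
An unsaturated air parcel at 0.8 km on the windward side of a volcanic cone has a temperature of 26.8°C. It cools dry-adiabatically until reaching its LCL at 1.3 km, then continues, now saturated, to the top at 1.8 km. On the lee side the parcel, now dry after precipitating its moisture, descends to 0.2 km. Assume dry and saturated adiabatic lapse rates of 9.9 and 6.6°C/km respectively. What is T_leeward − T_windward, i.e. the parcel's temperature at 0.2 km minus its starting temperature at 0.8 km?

From 800 m to 1300 m (dry): cools by 9.9 × 0.5 = 4.95°C, giving 21.85°C.
From 1300 m to 1800 m (saturated): cools by 6.6 × 0.5 = 3.3°C, giving 18.55°C.
From 1800 m to 200 m (dry descent): warms by 9.9 × 1.6 = 15.84°C, giving 34.39°C.
Net change vs windward start: 34.39 − 26.8 = +7.59°C

+7.59°C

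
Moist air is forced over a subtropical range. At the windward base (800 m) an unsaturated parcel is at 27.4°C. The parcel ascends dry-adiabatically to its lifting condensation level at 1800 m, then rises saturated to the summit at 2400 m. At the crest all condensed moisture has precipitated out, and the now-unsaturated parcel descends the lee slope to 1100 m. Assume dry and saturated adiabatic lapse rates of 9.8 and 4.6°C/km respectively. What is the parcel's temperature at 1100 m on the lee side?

Dry to 1800 m: -9.8 × 1 km = -9.8°C, so T = 17.6°C.
Saturated to 2400 m: -4.6 × 0.6 km = -2.76°C, so T = 14.84°C.
Dry descent to 1100 m: +9.8 × 1.3 km = +12.74°C, so T = 27.58°C.

27.58°C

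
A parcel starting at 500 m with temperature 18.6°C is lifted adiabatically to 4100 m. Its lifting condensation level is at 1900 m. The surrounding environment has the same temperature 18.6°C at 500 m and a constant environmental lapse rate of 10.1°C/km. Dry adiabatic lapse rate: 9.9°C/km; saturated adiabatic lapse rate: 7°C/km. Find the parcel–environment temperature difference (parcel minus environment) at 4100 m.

Parcel:
  Dry to 1900 m: -9.9 × 1.4 km = -13.86°C, so T = 4.74°C.
  Saturated to 4100 m: -7 × 2.2 km = -15.4°C, so T = -10.66°C.
Environment:
  Environment to 4100 m: -10.1 × 3.6 km = -36.36°C, so T = -17.76°C.
T_parcel − T_env = -10.66 − (-17.76) = +7.1°C

+7.1°C (parcel warmer than environment)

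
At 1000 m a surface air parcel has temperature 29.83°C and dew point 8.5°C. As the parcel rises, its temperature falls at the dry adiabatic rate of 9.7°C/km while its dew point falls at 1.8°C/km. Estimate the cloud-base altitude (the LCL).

3700 m

T and T_d converge at 9.7 − 1.8 = 7.9°C per km
Height above start = (29.83 − 8.5) / 7.9 = 2.7 km
LCL altitude = 1000 m + 2700 m = 3700 m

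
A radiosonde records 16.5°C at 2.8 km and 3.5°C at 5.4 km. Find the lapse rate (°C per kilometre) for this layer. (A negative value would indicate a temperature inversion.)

5°C/km

Γ = −ΔT/Δz = (16.5 − 3.5) / (5400 − 2800) m
  = 13°C / 2.6 km = 5°C/km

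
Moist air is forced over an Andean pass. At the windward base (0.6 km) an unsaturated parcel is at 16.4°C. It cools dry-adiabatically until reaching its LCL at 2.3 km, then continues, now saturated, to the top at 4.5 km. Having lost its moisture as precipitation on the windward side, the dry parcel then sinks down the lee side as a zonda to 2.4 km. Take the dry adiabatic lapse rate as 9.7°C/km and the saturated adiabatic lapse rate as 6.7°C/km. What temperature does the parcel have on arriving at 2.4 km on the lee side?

5.54°C

Dry to 2300 m: -9.7 × 1.7 km = -16.49°C, so T = -0.09°C.
Saturated to 4500 m: -6.7 × 2.2 km = -14.74°C, so T = -14.83°C.
Dry descent to 2400 m: +9.7 × 2.1 km = +20.37°C, so T = 5.54°C.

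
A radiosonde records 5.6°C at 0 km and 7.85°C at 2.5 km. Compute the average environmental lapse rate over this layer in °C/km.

-0.9°C/km

Γ = −ΔT/Δz = (5.6 − 7.85) / (2500 − 0) m
  = -2.25°C / 2.5 km = -0.9°C/km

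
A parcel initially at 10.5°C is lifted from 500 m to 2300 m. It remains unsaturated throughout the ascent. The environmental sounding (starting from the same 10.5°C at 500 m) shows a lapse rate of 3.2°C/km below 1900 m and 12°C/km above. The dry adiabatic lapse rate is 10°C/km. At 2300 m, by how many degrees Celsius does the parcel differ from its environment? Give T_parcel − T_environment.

Parcel:
  Dry to 2300 m: -10 × 1.8 km = -18°C, so T = -7.5°C.
Environment:
  Environment, lower layer to 1900 m: -3.2 × 1.4 km = -4.48°C, so T = 6.02°C.
  Environment, upper layer to 2300 m: -12 × 0.4 km = -4.8°C, so T = 1.22°C.
T_parcel − T_env = -7.5 − 1.22 = -8.72°C

-8.72°C (parcel cooler than environment)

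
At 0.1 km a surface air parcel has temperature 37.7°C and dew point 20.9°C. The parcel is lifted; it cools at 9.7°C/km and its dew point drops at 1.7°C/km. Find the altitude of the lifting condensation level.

T and T_d converge at 9.7 − 1.7 = 8°C per km
Height above start = (37.7 − 20.9) / 8 = 2.1 km
LCL altitude = 100 m + 2100 m = 2200 m

2.2 km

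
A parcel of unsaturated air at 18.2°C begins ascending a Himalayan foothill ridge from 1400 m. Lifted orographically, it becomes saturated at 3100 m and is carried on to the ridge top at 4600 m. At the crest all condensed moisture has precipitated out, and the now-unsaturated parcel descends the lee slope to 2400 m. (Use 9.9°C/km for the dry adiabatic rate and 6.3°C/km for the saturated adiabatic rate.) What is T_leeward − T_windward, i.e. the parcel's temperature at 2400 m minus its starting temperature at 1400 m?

-4.5°C

Dry to 3100 m: -9.9 × 1.7 km = -16.83°C, so T = 1.37°C.
Saturated to 4600 m: -6.3 × 1.5 km = -9.45°C, so T = -8.08°C.
Dry descent to 2400 m: +9.9 × 2.2 km = +21.78°C, so T = 13.7°C.
Net change vs windward start: 13.7 − 18.2 = -4.5°C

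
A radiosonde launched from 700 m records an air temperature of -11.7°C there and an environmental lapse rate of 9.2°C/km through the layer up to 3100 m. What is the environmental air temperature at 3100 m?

-33.78°C

700–3100 m, environmental: Δz = 2.4 km ⇒ ΔT = -22.08°C; T = -33.78°C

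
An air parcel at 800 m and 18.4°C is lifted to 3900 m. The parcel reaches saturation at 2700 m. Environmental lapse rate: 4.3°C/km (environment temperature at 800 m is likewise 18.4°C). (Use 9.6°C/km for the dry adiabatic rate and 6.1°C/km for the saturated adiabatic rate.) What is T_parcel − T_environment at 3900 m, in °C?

Parcel:
  800 → 2700 m (dry, 9.6°C/km): ΔT = -9.6 × 1.9 = -18.24°C → T = 0.16°C
  2700 → 3900 m (saturated, 6.1°C/km): ΔT = -6.1 × 1.2 = -7.32°C → T = -7.16°C
Environment:
  800 → 3900 m (environment, 4.3°C/km): ΔT = -4.3 × 3.1 = -13.33°C → T = 5.07°C
T_parcel − T_env = -7.16 − 5.07 = -12.23°C

-12.23°C (parcel cooler than environment)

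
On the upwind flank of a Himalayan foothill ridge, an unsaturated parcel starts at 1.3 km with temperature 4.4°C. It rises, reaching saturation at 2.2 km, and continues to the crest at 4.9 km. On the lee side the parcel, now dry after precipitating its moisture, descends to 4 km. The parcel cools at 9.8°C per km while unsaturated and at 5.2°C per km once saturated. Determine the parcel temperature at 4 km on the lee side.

1300–2200 m, dry: Δz = 0.9 km ⇒ ΔT = -8.82°C; T = -4.42°C
2200–4900 m, saturated: Δz = 2.7 km ⇒ ΔT = -14.04°C; T = -18.46°C
4900–4000 m, dry descent: Δz = 0.9 km ⇒ ΔT = +8.82°C; T = -9.64°C

-9.64°C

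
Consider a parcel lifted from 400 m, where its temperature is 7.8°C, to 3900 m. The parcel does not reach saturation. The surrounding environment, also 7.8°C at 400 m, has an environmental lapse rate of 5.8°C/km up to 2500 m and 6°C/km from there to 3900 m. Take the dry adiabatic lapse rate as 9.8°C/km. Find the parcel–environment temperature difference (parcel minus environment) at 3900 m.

-13.72°C (parcel cooler than environment)

Parcel:
  Dry to 3900 m: -9.8 × 3.5 km = -34.3°C, so T = -26.5°C.
Environment:
  Environment, lower layer to 2500 m: -5.8 × 2.1 km = -12.18°C, so T = -4.38°C.
  Environment, upper layer to 3900 m: -6 × 1.4 km = -8.4°C, so T = -12.78°C.
T_parcel − T_env = -26.5 − (-12.78) = -13.72°C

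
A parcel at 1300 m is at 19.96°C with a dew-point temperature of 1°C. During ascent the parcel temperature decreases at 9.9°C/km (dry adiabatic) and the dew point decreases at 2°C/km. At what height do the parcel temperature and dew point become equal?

3700 m

T and T_d converge at 9.9 − 2 = 7.9°C per km
Height above start = (19.96 − 1) / 7.9 = 2.4 km
LCL altitude = 1300 m + 2400 m = 3700 m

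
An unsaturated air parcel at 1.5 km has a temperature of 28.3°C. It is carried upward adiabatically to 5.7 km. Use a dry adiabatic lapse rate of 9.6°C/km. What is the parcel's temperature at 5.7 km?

-12.02°C

From 1500 m to 5700 m (dry adiabatic): cools by 9.6 × 4.2 = 40.32°C, giving -12.02°C.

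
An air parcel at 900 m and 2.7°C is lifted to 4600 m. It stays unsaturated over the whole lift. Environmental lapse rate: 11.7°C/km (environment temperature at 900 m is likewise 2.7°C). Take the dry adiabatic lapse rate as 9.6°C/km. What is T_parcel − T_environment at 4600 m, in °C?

Parcel:
  Dry to 4600 m: -9.6 × 3.7 km = -35.52°C, so T = -32.82°C.
Environment:
  Environment to 4600 m: -11.7 × 3.7 km = -43.29°C, so T = -40.59°C.
T_parcel − T_env = -32.82 − (-40.59) = +7.77°C

+7.77°C (parcel warmer than environment)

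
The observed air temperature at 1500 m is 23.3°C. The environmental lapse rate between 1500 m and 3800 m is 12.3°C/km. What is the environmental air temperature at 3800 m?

-4.99°C

From 1500 m to 3800 m (environmental): cools by 12.3 × 2.3 = 28.29°C, giving -4.99°C.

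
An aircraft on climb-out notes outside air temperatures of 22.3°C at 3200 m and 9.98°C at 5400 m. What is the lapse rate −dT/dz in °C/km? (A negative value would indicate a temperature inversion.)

5.6°C/km

Γ = −ΔT/Δz = (22.3 − 9.98) / (5400 − 3200) m
  = 12.32°C / 2.2 km = 5.6°C/km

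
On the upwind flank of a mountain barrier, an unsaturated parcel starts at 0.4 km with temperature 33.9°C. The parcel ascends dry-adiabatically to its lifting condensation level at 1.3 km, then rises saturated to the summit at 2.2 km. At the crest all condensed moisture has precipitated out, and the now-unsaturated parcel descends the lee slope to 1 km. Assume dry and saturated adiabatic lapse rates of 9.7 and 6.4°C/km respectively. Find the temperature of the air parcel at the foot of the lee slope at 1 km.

31.05°C

400–1300 m, dry: Δz = 0.9 km ⇒ ΔT = -8.73°C; T = 25.17°C
1300–2200 m, saturated: Δz = 0.9 km ⇒ ΔT = -5.76°C; T = 19.41°C
2200–1000 m, dry descent: Δz = 1.2 km ⇒ ΔT = +11.64°C; T = 31.05°C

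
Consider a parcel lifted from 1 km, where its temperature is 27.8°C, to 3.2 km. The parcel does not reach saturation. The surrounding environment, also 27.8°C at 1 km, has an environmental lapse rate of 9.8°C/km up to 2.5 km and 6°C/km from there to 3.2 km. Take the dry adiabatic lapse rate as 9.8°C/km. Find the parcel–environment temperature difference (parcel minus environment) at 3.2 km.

-2.66°C (parcel cooler than environment)

Parcel:
  1000–3200 m, dry: Δz = 2.2 km ⇒ ΔT = -21.56°C; T = 6.24°C
Environment:
  1000–2500 m, environment, lower layer: Δz = 1.5 km ⇒ ΔT = -14.7°C; T = 13.1°C
  2500–3200 m, environment, upper layer: Δz = 0.7 km ⇒ ΔT = -4.2°C; T = 8.9°C
T_parcel − T_env = 6.24 − 8.9 = -2.66°C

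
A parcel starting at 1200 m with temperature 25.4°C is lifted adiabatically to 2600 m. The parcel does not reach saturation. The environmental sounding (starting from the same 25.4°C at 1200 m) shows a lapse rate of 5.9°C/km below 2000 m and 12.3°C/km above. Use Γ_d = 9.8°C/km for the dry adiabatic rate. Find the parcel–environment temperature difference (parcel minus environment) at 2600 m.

-1.62°C (parcel cooler than environment)

Parcel:
  1200–2600 m, dry: Δz = 1.4 km ⇒ ΔT = -13.72°C; T = 11.68°C
Environment:
  1200–2000 m, environment, lower layer: Δz = 0.8 km ⇒ ΔT = -4.72°C; T = 20.68°C
  2000–2600 m, environment, upper layer: Δz = 0.6 km ⇒ ΔT = -7.38°C; T = 13.3°C
T_parcel − T_env = 11.68 − 13.3 = -1.62°C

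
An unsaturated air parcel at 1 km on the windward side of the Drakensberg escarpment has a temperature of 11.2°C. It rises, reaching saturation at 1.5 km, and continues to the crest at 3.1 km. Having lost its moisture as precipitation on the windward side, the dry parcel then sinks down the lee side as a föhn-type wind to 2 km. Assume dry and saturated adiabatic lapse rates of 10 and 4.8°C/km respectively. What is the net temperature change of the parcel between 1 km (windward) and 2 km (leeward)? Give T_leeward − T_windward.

Dry to 1500 m: -10 × 0.5 km = -5°C, so T = 6.2°C.
Saturated to 3100 m: -4.8 × 1.6 km = -7.68°C, so T = -1.48°C.
Dry descent to 2000 m: +10 × 1.1 km = +11°C, so T = 9.52°C.
Net change vs windward start: 9.52 − 11.2 = -1.68°C

-1.68°C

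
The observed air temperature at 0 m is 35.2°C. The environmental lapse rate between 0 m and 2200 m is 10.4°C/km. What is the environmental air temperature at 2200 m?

From 0 m to 2200 m (environmental): cools by 10.4 × 2.2 = 22.88°C, giving 12.32°C.

12.32°C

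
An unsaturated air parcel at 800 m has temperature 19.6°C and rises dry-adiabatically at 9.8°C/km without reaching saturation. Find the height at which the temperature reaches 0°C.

Height above start = (19.6 − 0) / 9.8 = 2 km
Altitude = 800 m + 2000 m = 2800 m

2800 m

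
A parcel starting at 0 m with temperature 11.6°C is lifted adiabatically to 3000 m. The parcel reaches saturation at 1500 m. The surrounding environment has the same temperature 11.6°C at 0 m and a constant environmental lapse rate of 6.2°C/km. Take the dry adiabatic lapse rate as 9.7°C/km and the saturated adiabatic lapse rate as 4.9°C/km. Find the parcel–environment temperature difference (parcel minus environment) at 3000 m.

-3.3°C (parcel cooler than environment)

Parcel:
  0–1500 m, dry: Δz = 1.5 km ⇒ ΔT = -14.55°C; T = -2.95°C
  1500–3000 m, saturated: Δz = 1.5 km ⇒ ΔT = -7.35°C; T = -10.3°C
Environment:
  0–3000 m, environment: Δz = 3 km ⇒ ΔT = -18.6°C; T = -7°C
T_parcel − T_env = -10.3 − (-7) = -3.3°C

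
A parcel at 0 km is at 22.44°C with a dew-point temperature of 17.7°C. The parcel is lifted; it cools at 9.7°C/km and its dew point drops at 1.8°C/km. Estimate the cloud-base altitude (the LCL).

T and T_d converge at 9.7 − 1.8 = 7.9°C per km
Height above start = (22.44 − 17.7) / 7.9 = 0.6 km
LCL altitude = 0 m + 600 m = 600 m

0.6 km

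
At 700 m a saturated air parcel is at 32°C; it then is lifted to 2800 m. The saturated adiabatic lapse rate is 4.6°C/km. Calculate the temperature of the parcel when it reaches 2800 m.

Saturated adiabatic to 2800 m: -4.6 × 2.1 km = -9.66°C, so T = 22.34°C.

22.34°C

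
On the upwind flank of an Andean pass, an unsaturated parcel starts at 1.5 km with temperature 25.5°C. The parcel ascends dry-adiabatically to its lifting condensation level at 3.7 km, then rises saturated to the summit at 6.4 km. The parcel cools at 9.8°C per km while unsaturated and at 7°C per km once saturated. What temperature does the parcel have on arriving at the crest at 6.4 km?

From 1500 m to 3700 m (dry): cools by 9.8 × 2.2 = 21.56°C, giving 3.94°C.
From 3700 m to 6400 m (saturated): cools by 7 × 2.7 = 18.9°C, giving -14.96°C.

-14.96°C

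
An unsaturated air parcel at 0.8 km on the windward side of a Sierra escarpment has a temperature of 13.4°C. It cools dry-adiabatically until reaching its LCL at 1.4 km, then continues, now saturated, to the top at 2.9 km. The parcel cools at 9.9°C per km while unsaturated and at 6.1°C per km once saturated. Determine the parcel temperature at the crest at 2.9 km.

-1.69°C

Dry to 1400 m: -9.9 × 0.6 km = -5.94°C, so T = 7.46°C.
Saturated to 2900 m: -6.1 × 1.5 km = -9.15°C, so T = -1.69°C.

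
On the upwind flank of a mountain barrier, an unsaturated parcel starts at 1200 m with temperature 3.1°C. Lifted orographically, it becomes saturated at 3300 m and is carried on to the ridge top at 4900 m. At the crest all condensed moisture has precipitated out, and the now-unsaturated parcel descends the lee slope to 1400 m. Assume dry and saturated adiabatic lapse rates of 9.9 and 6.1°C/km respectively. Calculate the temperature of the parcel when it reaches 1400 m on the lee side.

7.2°C

Dry to 3300 m: -9.9 × 2.1 km = -20.79°C, so T = -17.69°C.
Saturated to 4900 m: -6.1 × 1.6 km = -9.76°C, so T = -27.45°C.
Dry descent to 1400 m: +9.9 × 3.5 km = +34.65°C, so T = 7.2°C.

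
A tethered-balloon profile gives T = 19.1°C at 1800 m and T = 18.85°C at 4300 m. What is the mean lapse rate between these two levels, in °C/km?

Γ = −ΔT/Δz = (19.1 − 18.85) / (4300 − 1800) m
  = 0.25°C / 2.5 km = 0.1°C/km

0.1°C/km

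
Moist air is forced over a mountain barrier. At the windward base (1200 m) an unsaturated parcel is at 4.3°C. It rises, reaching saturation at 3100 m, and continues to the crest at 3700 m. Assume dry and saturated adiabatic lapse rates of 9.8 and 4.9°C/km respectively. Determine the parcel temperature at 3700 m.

1200–3100 m, dry: Δz = 1.9 km ⇒ ΔT = -18.62°C; T = -14.32°C
3100–3700 m, saturated: Δz = 0.6 km ⇒ ΔT = -2.94°C; T = -17.26°C

-17.26°C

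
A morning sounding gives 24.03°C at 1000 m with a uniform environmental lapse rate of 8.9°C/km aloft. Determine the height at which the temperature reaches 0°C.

3700 m

Height above start = (24.03 − 0) / 8.9 = 2.7 km
Altitude = 1000 m + 2700 m = 3700 m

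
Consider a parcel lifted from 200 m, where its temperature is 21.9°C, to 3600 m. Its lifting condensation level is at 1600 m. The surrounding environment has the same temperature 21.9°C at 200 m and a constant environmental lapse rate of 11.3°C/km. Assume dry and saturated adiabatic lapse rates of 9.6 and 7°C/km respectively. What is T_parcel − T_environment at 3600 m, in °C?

+10.98°C (parcel warmer than environment)

Parcel:
  200 → 1600 m (dry, 9.6°C/km): ΔT = -9.6 × 1.4 = -13.44°C → T = 8.46°C
  1600 → 3600 m (saturated, 7°C/km): ΔT = -7 × 2 = -14°C → T = -5.54°C
Environment:
  200 → 3600 m (environment, 11.3°C/km): ΔT = -11.3 × 3.4 = -38.42°C → T = -16.52°C
T_parcel − T_env = -5.54 − (-16.52) = +10.98°C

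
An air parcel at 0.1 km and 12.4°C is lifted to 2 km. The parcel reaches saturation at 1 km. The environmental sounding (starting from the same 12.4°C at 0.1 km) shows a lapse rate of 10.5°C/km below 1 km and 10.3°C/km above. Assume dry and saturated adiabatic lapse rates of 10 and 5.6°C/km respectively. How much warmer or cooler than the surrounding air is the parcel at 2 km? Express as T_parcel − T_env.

Parcel:
  Dry to 1000 m: -10 × 0.9 km = -9°C, so T = 3.4°C.
  Saturated to 2000 m: -5.6 × 1 km = -5.6°C, so T = -2.2°C.
Environment:
  Environment, lower layer to 1000 m: -10.5 × 0.9 km = -9.45°C, so T = 2.95°C.
  Environment, upper layer to 2000 m: -10.3 × 1 km = -10.3°C, so T = -7.35°C.
T_parcel − T_env = -2.2 − (-7.35) = +5.15°C

+5.15°C (parcel warmer than environment)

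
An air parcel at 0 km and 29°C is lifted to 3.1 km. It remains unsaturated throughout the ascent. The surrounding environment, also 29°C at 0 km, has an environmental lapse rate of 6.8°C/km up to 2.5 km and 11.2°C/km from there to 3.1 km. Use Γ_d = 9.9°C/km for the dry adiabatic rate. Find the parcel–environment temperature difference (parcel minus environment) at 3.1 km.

-6.97°C (parcel cooler than environment)

Parcel:
  From 0 m to 3100 m (dry): cools by 9.9 × 3.1 = 30.69°C, giving -1.69°C.
Environment:
  From 0 m to 2500 m (environment, lower layer): cools by 6.8 × 2.5 = 17°C, giving 12°C.
  From 2500 m to 3100 m (environment, upper layer): cools by 11.2 × 0.6 = 6.72°C, giving 5.28°C.
T_parcel − T_env = -1.69 − 5.28 = -6.97°C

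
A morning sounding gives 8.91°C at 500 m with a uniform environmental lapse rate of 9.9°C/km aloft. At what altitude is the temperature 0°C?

Height above start = (8.91 − 0) / 9.9 = 0.9 km
Altitude = 500 m + 900 m = 1400 m

1400 m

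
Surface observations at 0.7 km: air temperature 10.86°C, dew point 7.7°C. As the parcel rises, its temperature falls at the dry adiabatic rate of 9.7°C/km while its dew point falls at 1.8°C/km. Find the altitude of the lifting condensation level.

1.1 km

T and T_d converge at 9.7 − 1.8 = 7.9°C per km
Height above start = (10.86 − 7.7) / 7.9 = 0.4 km
LCL altitude = 700 m + 400 m = 1100 m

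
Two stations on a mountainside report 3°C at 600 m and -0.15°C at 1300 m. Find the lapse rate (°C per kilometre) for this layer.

Γ = −ΔT/Δz = (3 − (-0.15)) / (1300 − 600) m
  = 3.15°C / 0.7 km = 4.5°C/km

4.5°C/km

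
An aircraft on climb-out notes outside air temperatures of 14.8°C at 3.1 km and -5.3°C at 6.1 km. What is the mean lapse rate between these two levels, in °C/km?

Γ = −ΔT/Δz = (14.8 − (-5.3)) / (6100 − 3100) m
  = 20.1°C / 3 km = 6.7°C/km

6.7°C/km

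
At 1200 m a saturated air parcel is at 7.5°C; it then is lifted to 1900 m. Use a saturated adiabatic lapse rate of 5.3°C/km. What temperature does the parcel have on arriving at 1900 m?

1200–1900 m, saturated adiabatic: Δz = 0.7 km ⇒ ΔT = -3.71°C; T = 3.79°C

3.79°C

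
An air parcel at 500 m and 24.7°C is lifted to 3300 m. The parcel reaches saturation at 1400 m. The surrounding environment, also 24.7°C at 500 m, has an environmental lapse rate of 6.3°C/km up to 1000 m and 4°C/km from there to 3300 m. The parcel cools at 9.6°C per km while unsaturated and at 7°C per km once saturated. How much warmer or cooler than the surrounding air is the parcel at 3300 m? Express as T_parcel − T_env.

Parcel:
  500 → 1400 m (dry, 9.6°C/km): ΔT = -9.6 × 0.9 = -8.64°C → T = 16.06°C
  1400 → 3300 m (saturated, 7°C/km): ΔT = -7 × 1.9 = -13.3°C → T = 2.76°C
Environment:
  500 → 1000 m (environment, lower layer, 6.3°C/km): ΔT = -6.3 × 0.5 = -3.15°C → T = 21.55°C
  1000 → 3300 m (environment, upper layer, 4°C/km): ΔT = -4 × 2.3 = -9.2°C → T = 12.35°C
T_parcel − T_env = 2.76 − 12.35 = -9.59°C

-9.59°C (parcel cooler than environment)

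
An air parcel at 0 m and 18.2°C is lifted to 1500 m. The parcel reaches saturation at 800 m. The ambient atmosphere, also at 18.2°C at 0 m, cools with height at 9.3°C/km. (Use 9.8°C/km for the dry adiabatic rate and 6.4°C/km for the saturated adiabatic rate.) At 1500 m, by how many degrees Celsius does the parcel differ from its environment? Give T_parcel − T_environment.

Parcel:
  0 → 800 m (dry, 9.8°C/km): ΔT = -9.8 × 0.8 = -7.84°C → T = 10.36°C
  800 → 1500 m (saturated, 6.4°C/km): ΔT = -6.4 × 0.7 = -4.48°C → T = 5.88°C
Environment:
  0 → 1500 m (environment, 9.3°C/km): ΔT = -9.3 × 1.5 = -13.95°C → T = 4.25°C
T_parcel − T_env = 5.88 − 4.25 = +1.63°C

+1.63°C (parcel warmer than environment)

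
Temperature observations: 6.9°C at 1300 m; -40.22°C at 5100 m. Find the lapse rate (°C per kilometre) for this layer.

Γ = −ΔT/Δz = (6.9 − (-40.22)) / (5100 − 1300) m
  = 47.12°C / 3.8 km = 12.4°C/km

12.4°C/km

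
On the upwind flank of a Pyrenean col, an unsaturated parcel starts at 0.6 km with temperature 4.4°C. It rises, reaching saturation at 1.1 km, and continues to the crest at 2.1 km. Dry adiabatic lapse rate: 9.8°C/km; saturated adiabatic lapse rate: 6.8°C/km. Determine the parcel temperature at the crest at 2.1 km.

600 → 1100 m (dry, 9.8°C/km): ΔT = -9.8 × 0.5 = -4.9°C → T = -0.5°C
1100 → 2100 m (saturated, 6.8°C/km): ΔT = -6.8 × 1 = -6.8°C → T = -7.3°C

-7.3°C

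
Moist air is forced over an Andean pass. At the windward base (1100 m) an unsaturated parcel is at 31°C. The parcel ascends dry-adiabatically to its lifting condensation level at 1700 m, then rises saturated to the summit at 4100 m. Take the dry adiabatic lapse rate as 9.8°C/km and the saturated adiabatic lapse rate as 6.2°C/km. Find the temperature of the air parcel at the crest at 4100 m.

10.24°C

1100–1700 m, dry: Δz = 0.6 km ⇒ ΔT = -5.88°C; T = 25.12°C
1700–4100 m, saturated: Δz = 2.4 km ⇒ ΔT = -14.88°C; T = 10.24°C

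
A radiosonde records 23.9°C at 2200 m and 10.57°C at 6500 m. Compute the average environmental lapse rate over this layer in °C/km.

3.1°C/km

Γ = −ΔT/Δz = (23.9 − 10.57) / (6500 − 2200) m
  = 13.33°C / 4.3 km = 3.1°C/km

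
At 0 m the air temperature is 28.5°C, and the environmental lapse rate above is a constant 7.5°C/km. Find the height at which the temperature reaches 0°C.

Height above start = (28.5 − 0) / 7.5 = 3.8 km
Altitude = 0 m + 3800 m = 3800 m

3800 m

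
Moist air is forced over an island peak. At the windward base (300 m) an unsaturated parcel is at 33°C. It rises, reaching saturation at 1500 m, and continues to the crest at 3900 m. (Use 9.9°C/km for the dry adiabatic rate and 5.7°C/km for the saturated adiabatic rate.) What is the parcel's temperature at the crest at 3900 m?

300–1500 m, dry: Δz = 1.2 km ⇒ ΔT = -11.88°C; T = 21.12°C
1500–3900 m, saturated: Δz = 2.4 km ⇒ ΔT = -13.68°C; T = 7.44°C

7.44°C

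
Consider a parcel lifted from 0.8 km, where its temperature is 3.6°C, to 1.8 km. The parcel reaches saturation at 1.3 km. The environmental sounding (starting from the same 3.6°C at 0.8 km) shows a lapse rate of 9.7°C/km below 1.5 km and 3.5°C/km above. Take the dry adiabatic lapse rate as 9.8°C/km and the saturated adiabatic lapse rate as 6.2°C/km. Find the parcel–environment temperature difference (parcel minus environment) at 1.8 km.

Parcel:
  From 800 m to 1300 m (dry): cools by 9.8 × 0.5 = 4.9°C, giving -1.3°C.
  From 1300 m to 1800 m (saturated): cools by 6.2 × 0.5 = 3.1°C, giving -4.4°C.
Environment:
  From 800 m to 1500 m (environment, lower layer): cools by 9.7 × 0.7 = 6.79°C, giving -3.19°C.
  From 1500 m to 1800 m (environment, upper layer): cools by 3.5 × 0.3 = 1.05°C, giving -4.24°C.
T_parcel − T_env = -4.4 − (-4.24) = -0.16°C

-0.16°C (parcel cooler than environment)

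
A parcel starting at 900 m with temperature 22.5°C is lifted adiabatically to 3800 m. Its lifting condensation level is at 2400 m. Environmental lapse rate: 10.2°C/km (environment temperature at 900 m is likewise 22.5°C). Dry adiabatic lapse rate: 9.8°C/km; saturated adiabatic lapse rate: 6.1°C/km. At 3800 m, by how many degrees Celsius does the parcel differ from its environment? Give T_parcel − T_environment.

+6.34°C (parcel warmer than environment)

Parcel:
  From 900 m to 2400 m (dry): cools by 9.8 × 1.5 = 14.7°C, giving 7.8°C.
  From 2400 m to 3800 m (saturated): cools by 6.1 × 1.4 = 8.54°C, giving -0.74°C.
Environment:
  From 900 m to 3800 m (environment): cools by 10.2 × 2.9 = 29.58°C, giving -7.08°C.
T_parcel − T_env = -0.74 − (-7.08) = +6.34°C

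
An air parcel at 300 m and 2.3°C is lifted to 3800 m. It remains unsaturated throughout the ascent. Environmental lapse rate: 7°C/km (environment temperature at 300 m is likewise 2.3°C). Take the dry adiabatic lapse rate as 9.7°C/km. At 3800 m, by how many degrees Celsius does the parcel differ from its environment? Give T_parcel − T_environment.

Parcel:
  300 → 3800 m (dry, 9.7°C/km): ΔT = -9.7 × 3.5 = -33.95°C → T = -31.65°C
Environment:
  300 → 3800 m (environment, 7°C/km): ΔT = -7 × 3.5 = -24.5°C → T = -22.2°C
T_parcel − T_env = -31.65 − (-22.2) = -9.45°C

-9.45°C (parcel cooler than environment)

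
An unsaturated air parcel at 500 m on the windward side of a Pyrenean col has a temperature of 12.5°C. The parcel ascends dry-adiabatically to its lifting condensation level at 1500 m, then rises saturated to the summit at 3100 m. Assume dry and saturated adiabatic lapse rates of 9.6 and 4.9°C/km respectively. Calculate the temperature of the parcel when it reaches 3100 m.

From 500 m to 1500 m (dry): cools by 9.6 × 1 = 9.6°C, giving 2.9°C.
From 1500 m to 3100 m (saturated): cools by 4.9 × 1.6 = 7.84°C, giving -4.94°C.

-4.94°C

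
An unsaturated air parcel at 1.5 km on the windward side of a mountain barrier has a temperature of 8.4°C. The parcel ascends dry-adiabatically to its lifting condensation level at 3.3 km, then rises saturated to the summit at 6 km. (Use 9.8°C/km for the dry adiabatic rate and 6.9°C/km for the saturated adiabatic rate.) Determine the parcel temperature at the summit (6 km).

From 1500 m to 3300 m (dry): cools by 9.8 × 1.8 = 17.64°C, giving -9.24°C.
From 3300 m to 6000 m (saturated): cools by 6.9 × 2.7 = 18.63°C, giving -27.87°C.

-27.87°C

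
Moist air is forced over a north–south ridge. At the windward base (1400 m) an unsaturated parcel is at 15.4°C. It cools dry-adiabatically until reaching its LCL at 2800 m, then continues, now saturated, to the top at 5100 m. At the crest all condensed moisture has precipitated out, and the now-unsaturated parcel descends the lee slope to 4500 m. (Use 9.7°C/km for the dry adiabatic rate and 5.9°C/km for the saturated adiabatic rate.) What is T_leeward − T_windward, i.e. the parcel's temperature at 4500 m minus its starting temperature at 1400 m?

1400 → 2800 m (dry, 9.7°C/km): ΔT = -9.7 × 1.4 = -13.58°C → T = 1.82°C
2800 → 5100 m (saturated, 5.9°C/km): ΔT = -5.9 × 2.3 = -13.57°C → T = -11.75°C
5100 → 4500 m (dry descent, 9.7°C/km): ΔT = +9.7 × 0.6 = +5.82°C → T = -5.93°C
Net change vs windward start: -5.93 − 15.4 = -21.33°C

-21.33°C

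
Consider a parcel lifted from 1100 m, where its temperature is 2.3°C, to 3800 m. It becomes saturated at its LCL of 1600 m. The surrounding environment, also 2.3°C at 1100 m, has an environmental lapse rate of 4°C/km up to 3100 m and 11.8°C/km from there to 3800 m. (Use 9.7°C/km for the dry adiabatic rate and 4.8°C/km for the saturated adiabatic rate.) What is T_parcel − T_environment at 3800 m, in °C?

+0.85°C (parcel warmer than environment)

Parcel:
  1100 → 1600 m (dry, 9.7°C/km): ΔT = -9.7 × 0.5 = -4.85°C → T = -2.55°C
  1600 → 3800 m (saturated, 4.8°C/km): ΔT = -4.8 × 2.2 = -10.56°C → T = -13.11°C
Environment:
  1100 → 3100 m (environment, lower layer, 4°C/km): ΔT = -4 × 2 = -8°C → T = -5.7°C
  3100 → 3800 m (environment, upper layer, 11.8°C/km): ΔT = -11.8 × 0.7 = -8.26°C → T = -13.96°C
T_parcel − T_env = -13.11 − (-13.96) = +0.85°C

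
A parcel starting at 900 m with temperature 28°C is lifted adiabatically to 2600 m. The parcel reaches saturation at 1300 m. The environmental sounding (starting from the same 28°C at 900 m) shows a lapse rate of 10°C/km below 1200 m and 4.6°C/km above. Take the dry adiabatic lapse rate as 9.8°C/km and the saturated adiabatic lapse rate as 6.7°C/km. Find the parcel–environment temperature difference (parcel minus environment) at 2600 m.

-3.19°C (parcel cooler than environment)

Parcel:
  Dry to 1300 m: -9.8 × 0.4 km = -3.92°C, so T = 24.08°C.
  Saturated to 2600 m: -6.7 × 1.3 km = -8.71°C, so T = 15.37°C.
Environment:
  Environment, lower layer to 1200 m: -10 × 0.3 km = -3°C, so T = 25°C.
  Environment, upper layer to 2600 m: -4.6 × 1.4 km = -6.44°C, so T = 18.56°C.
T_parcel − T_env = 15.37 − 18.56 = -3.19°C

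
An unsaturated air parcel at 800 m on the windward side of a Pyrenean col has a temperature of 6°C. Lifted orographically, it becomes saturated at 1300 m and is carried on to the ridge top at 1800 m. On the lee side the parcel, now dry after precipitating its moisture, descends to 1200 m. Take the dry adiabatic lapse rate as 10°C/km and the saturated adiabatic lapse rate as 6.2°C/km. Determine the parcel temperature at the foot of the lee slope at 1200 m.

3.9°C

From 800 m to 1300 m (dry): cools by 10 × 0.5 = 5°C, giving 1°C.
From 1300 m to 1800 m (saturated): cools by 6.2 × 0.5 = 3.1°C, giving -2.1°C.
From 1800 m to 1200 m (dry descent): warms by 10 × 0.6 = 6°C, giving 3.9°C.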